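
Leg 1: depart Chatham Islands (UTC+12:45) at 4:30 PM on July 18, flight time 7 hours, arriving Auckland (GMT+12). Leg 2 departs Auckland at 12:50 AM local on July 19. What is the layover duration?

Convert departure to UTC: 4:30 PM − 12:45 = 3:45 AM UTC on Jul 18.
Add 7 hours flight time → 10:45 AM UTC.
Auckland is UTC+12:00, so local arrival = 10:45 AM + 12:00 = 10:45 PM on Jul 18.
Layover = 12:50 AM − 10:45 PM (+1 day) = 2 hours 5 minutes.

2 hours 5 minutes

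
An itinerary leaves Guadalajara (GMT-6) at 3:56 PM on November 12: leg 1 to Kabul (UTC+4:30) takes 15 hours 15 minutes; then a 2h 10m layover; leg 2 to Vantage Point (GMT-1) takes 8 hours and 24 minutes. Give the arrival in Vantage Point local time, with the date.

10:45 PM on November 13

Convert departure to UTC: 3:56 PM + 6:00 = 9:56 PM UTC on Nov 12.
Add 15 hours 15 minutes leg 1 → 1:11 PM UTC (Nov 13).
Add 2 hours 10 minutes layover in Kabul → 3:21 PM UTC.
Add 8 hours and 24 minutes leg 2 → 11:45 PM UTC.
Vantage Point is UTC−1:00, so local arrival = 11:45 PM − 1:00 = 10:45 PM on Nov 13.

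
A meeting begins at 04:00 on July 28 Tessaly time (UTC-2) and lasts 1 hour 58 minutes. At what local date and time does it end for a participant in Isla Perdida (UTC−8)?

Convert start to UTC: 04:00 + 2:00 = 06:00 UTC on Jul 28.
Add 1 hour and 58 minutes duration → 07:58 UTC.
Isla Perdida is UTC−8:00, so local end time = 07:58 − 8:00 = 23:58 on Jul 27.

23:58 on Jul 27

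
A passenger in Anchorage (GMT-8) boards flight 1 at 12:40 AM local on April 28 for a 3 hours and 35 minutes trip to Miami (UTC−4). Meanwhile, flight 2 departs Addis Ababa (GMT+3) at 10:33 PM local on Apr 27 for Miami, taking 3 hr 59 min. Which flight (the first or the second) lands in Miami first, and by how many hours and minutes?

the second, by 12 hours 43 minutes

Flight 1 in UTC: 12:40 AM + 8:00 = 8:40 AM on Apr 28.
+3 hours 35 minutes → arrive 12:15 PM UTC on Apr 28.
Flight 2 in UTC: 10:33 PM − 3:00 = 7:33 PM on Apr 27.
+3 hours and 59 minutes → arrive 11:32 PM UTC on Apr 27.
Flight 2 lands earlier by 12 hours 43 minutes.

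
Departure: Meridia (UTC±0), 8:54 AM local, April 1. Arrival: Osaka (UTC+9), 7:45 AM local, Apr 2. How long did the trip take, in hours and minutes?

Departure is already UTC: 8:54 AM on Apr 1.
Arrival in UTC: 7:45 AM − 9:00 = 10:45 PM on Apr 1.
Elapsed = 10:45 PM − 8:54 AM = 13 hours 51 minutes.

13 hours 51 minutes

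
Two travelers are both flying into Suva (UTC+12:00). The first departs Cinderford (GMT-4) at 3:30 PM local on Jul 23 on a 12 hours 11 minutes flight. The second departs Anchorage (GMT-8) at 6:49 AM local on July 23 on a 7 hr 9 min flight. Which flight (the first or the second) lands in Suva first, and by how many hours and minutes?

the second, by 9 hours 43 minutes

Flight 1 in UTC: 3:30 PM + 4:00 = 7:30 PM on Jul 23.
+12 hours and 11 minutes → arrive 7:41 AM UTC on Jul 24.
Flight 2 in UTC: 6:49 AM + 8:00 = 2:49 PM on Jul 23.
+7 hours and 9 minutes → arrive 9:58 PM UTC on Jul 23.
Flight 2 lands earlier by 9 hours 43 minutes.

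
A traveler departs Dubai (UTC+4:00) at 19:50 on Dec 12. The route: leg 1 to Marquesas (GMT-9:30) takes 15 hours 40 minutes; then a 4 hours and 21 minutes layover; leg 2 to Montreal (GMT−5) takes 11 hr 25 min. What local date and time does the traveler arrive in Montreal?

18:16 on December 13

Convert departure to UTC: 19:50 − 4:00 = 15:50 UTC on Dec 12.
Add 15 hours and 40 minutes leg 1 → 07:30 UTC (Dec 13).
Add 4 hours and 21 minutes layover in Marquesas → 11:51 UTC.
Add 11 hours and 25 minutes leg 2 → 23:16 UTC.
Montreal is UTC−5:00, so local arrival = 23:16 − 5:00 = 18:16 on Dec 13.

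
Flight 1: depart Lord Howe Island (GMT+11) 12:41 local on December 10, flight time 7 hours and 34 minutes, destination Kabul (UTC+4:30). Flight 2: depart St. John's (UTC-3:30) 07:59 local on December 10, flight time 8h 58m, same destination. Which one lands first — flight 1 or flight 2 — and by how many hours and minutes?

Flight 1 in UTC: 12:41 − 11:00 = 01:41 on Dec 10.
+7 hours and 34 minutes → arrive 09:15 UTC on Dec 10.
Flight 2 in UTC: 07:59 + 3:30 = 11:29 on Dec 10.
+8 hours and 58 minutes → arrive 20:27 UTC on Dec 10.
Flight 1 lands earlier by 11 hours 12 minutes.

the first, by 11 hours 12 minutes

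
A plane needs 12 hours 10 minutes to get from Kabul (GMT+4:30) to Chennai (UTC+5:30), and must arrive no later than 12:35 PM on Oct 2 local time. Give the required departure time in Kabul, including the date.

Target arrival in UTC: 12:35 PM − 5:30 = 7:05 AM on Oct 2.
Subtract 12 hours and 10 minutes → departure 6:55 PM UTC on Oct 1.
Kabul is UTC+4:30: 6:55 PM + 4:30 = 11:25 PM on Oct 1.

11:25 PM on October 1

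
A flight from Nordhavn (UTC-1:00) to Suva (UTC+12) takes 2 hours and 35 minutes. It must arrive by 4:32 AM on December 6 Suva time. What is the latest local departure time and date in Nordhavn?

Target arrival in UTC: 4:32 AM − 12:00 = 4:32 PM on Dec 5.
Subtract 2 hours 35 minutes → departure 1:57 PM UTC on Dec 5.
Nordhavn is UTC−1:00: 1:57 PM − 1:00 = 12:57 PM on Dec 5.

12:57 PM on December 5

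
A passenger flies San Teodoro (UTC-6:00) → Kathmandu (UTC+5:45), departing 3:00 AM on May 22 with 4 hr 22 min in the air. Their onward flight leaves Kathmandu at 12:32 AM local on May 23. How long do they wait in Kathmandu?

Convert departure to UTC: 3:00 AM + 6:00 = 9:00 AM UTC on May 22.
Add 4 hours and 22 minutes flight time → 1:22 PM UTC.
Kathmandu is UTC+5:45, so local arrival = 1:22 PM + 5:45 = 7:07 PM on May 22.
Layover = 12:32 AM − 7:07 PM (+1 day) = 5 hours 25 minutes.

5 hours 25 minutes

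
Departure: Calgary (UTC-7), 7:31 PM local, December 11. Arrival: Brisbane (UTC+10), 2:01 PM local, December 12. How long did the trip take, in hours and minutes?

Departure in UTC: 7:31 PM + 7:00 = 2:31 AM on Dec 12.
Arrival in UTC: 2:01 PM − 10:00 = 4:01 AM on Dec 12.
Elapsed = 4:01 AM − 2:31 AM = 1 hour 30 minutes.

1 hour 30 minutes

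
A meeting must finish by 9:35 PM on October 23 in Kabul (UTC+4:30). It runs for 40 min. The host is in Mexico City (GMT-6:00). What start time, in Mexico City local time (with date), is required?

Target end time in UTC: 9:35 PM − 4:30 = 5:05 PM on Oct 23.
Subtract 40 minutes → start 4:25 PM UTC on Oct 23.
Mexico City is UTC−6:00: 4:25 PM − 6:00 = 10:25 AM on Oct 23.

10:25 AM on October 23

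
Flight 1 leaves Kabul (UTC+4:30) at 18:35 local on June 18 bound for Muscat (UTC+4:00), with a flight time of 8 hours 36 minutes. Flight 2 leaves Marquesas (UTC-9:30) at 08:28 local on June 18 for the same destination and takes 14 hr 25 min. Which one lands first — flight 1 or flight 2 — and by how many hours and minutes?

Flight 1 in UTC: 18:35 − 4:30 = 14:05 on Jun 18.
+8 hours 36 minutes → arrive 22:41 UTC on Jun 18.
Flight 2 in UTC: 08:28 + 9:30 = 17:58 on Jun 18.
+14 hours 25 minutes → arrive 08:23 UTC on Jun 19.
Flight 1 lands earlier by 9 hours 42 minutes.

the first, by 9 hours 42 minutes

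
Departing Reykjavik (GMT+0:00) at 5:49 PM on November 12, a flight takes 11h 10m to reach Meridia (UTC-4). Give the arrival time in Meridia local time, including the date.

12:59 AM on Nov 13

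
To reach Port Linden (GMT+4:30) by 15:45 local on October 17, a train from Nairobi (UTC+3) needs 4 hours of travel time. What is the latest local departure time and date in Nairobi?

Target arrival in UTC: 15:45 − 4:30 = 11:15 on Oct 17.
Subtract 4 hours → departure 07:15 UTC on Oct 17.
Nairobi is UTC+3:00: 07:15 + 3:00 = 10:15 on Oct 17.

10:15 on Oct 17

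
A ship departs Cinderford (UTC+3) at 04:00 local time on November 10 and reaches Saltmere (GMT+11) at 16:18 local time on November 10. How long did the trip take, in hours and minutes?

4 hours 18 minutes

Saltmere is 8:00 ahead of Cinderford.
Clock-face elapsed time (ignoring zones) is 12 hours 18 minutes.
Actual elapsed = 12 hours 18 minutes − 8:00 = 4 hours 18 minutes.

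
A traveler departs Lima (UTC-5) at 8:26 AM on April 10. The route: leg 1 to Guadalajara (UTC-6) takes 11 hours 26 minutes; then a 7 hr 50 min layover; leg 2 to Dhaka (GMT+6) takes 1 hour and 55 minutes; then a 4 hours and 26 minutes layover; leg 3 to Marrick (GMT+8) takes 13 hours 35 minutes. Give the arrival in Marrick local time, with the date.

Convert departure to UTC: 8:26 AM + 5:00 = 1:26 PM UTC on Apr 10.
Add 11 hours and 26 minutes leg 1 → 12:52 AM UTC (Apr 11).
Add 7 hours 50 minutes layover in Guadalajara → 8:42 AM UTC.
Add 1 hour and 55 minutes leg 2 → 10:37 AM UTC.
Add 4 hours and 26 minutes layover in Dhaka → 3:03 PM UTC.
Add 13 hours 35 minutes leg 3 → 4:38 AM UTC (Apr 12).
Marrick is UTC+8:00, so local arrival = 4:38 AM + 8:00 = 12:38 PM on Apr 12.

12:38 PM on April 12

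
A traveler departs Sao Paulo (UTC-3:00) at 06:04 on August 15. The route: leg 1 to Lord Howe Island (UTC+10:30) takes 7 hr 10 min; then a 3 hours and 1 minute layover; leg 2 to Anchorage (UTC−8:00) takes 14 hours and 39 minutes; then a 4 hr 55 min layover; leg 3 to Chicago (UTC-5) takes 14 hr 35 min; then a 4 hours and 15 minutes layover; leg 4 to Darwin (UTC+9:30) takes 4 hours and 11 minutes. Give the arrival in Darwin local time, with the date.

23:20 on Aug 17

Convert departure to UTC: 06:04 + 3:00 = 09:04 UTC on Aug 15.
Add 7 hours and 10 minutes leg 1 → 16:14 UTC.
Add 3 hours 1 minute layover in Lord Howe Island → 19:15 UTC.
Add 14 hours 39 minutes leg 2 → 09:54 UTC (Aug 16).
Add 4 hours and 55 minutes layover in Anchorage → 14:49 UTC.
Add 14 hours 35 minutes leg 3 → 05:24 UTC (Aug 17).
Add 4 hours and 15 minutes layover in Chicago → 09:39 UTC.
Add 4 hours 11 minutes leg 4 → 13:50 UTC.
Darwin is UTC+9:30, so local arrival = 13:50 + 9:30 = 23:20 on Aug 17.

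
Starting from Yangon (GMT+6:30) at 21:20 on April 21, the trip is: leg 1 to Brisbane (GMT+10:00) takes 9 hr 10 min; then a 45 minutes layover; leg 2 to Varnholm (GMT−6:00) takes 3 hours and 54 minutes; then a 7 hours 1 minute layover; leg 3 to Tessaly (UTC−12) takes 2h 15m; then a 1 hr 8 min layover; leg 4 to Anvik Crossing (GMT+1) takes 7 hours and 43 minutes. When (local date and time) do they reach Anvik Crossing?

Convert departure to UTC: 21:20 − 6:30 = 14:50 UTC on Apr 21.
Add 9 hours 10 minutes leg 1 → 00:00 UTC (Apr 22).
Add 45 minutes layover in Brisbane → 00:45 UTC.
Add 3 hours 54 minutes leg 2 → 04:39 UTC.
Add 7 hours and 1 minute layover in Varnholm → 11:40 UTC.
Add 2 hours 15 minutes leg 3 → 13:55 UTC.
Add 1 hour 8 minutes layover in Tessaly → 15:03 UTC.
Add 7 hours and 43 minutes leg 4 → 22:46 UTC.
Anvik Crossing is UTC+1:00, so local arrival = 22:46 + 1:00 = 23:46 on Apr 22.

23:46 on April 22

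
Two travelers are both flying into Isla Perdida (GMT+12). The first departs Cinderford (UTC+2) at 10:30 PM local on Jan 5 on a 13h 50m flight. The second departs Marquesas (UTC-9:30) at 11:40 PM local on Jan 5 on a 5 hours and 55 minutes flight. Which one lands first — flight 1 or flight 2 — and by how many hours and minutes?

the first, by 4 hours 45 minutes

Flight 1 in UTC: 10:30 PM − 2:00 = 8:30 PM on Jan 5.
+13 hours 50 minutes → arrive 10:20 AM UTC on Jan 6.
Flight 2 in UTC: 11:40 PM + 9:30 = 9:10 AM on Jan 6.
+5 hours 55 minutes → arrive 3:05 PM UTC on Jan 6.
Flight 1 lands earlier by 4 hours 45 minutes.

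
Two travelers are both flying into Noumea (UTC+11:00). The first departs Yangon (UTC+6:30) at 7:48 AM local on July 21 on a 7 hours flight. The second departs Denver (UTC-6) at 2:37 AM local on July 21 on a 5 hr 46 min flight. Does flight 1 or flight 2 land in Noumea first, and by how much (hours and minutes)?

the first, by 6 hours 5 minutes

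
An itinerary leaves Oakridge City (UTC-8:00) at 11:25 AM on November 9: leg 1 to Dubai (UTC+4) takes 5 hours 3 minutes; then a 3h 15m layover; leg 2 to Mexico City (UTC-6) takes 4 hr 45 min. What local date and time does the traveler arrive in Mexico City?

2:28 AM on November 10

Convert departure to UTC: 11:25 AM + 8:00 = 7:25 PM UTC on Nov 9.
Add 5 hours and 3 minutes leg 1 → 12:28 AM UTC (Nov 10).
Add 3 hours and 15 minutes layover in Dubai → 3:43 AM UTC.
Add 4 hours 45 minutes leg 2 → 8:28 AM UTC.
Mexico City is UTC−6:00, so local arrival = 8:28 AM − 6:00 = 2:28 AM on Nov 10.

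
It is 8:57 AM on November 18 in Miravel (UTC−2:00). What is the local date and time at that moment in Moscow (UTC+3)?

In UTC: 8:57 AM + 2:00 = 10:57 AM on Nov 18.
Moscow is UTC+3:00: 10:57 AM + 3:00 = 1:57 PM on Nov 18.

1:57 PM on Nov 18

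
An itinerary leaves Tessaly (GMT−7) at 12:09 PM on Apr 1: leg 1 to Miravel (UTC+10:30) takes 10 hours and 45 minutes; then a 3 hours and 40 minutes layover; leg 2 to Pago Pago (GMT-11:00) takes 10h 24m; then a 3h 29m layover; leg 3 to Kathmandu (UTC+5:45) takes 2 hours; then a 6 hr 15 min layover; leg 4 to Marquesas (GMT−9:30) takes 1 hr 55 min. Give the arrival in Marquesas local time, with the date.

12:07 AM on April 3

Convert departure to UTC: 12:09 PM + 7:00 = 7:09 PM UTC on Apr 1.
Add 10 hours 45 minutes leg 1 → 5:54 AM UTC (Apr 2).
Add 3 hours and 40 minutes layover in Miravel → 9:34 AM UTC.
Add 10 hours and 24 minutes leg 2 → 7:58 PM UTC.
Add 3 hours and 29 minutes layover in Pago Pago → 11:27 PM UTC.
Add 2 hours leg 3 → 1:27 AM UTC (Apr 3).
Add 6 hours and 15 minutes layover in Kathmandu → 7:42 AM UTC.
Add 1 hour and 55 minutes leg 4 → 9:37 AM UTC.
Marquesas is UTC−9:30, so local arrival = 9:37 AM − 9:30 = 12:07 AM on Apr 3.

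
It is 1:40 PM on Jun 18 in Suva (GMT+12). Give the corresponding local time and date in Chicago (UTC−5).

8:40 PM on Jun 17

In UTC: 1:40 PM − 12:00 = 1:40 AM on Jun 18.
Chicago is UTC−5:00: 1:40 AM − 5:00 = 8:40 PM on Jun 17.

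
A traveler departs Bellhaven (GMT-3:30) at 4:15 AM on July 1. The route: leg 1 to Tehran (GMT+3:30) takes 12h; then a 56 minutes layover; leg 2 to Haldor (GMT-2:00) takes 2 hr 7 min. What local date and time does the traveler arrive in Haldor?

Convert departure to UTC: 4:15 AM + 3:30 = 7:45 AM UTC on Jul 1.
Add 12 hours leg 1 → 7:45 PM UTC.
Add 56 minutes layover in Tehran → 8:41 PM UTC.
Add 2 hours 7 minutes leg 2 → 10:48 PM UTC.
Haldor is UTC−2:00, so local arrival = 10:48 PM − 2:00 = 8:48 PM on Jul 1.

8:48 PM on July 1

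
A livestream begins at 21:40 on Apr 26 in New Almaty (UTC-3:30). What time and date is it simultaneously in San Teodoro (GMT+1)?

San Teodoro is 4:30 ahead of New Almaty.
Shift by the zone difference: 21:40 + 4:30 = 02:10 on Apr 27 in San Teodoro.

02:10 on April 27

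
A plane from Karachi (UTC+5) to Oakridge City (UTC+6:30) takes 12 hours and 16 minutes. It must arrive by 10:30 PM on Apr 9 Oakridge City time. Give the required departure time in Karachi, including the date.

Target arrival in UTC: 10:30 PM − 6:30 = 4:00 PM on Apr 9.
Subtract 12 hours 16 minutes → departure 3:44 AM UTC on Apr 9.
Karachi is UTC+5:00: 3:44 AM + 5:00 = 8:44 AM on Apr 9.

8:44 AM on April 9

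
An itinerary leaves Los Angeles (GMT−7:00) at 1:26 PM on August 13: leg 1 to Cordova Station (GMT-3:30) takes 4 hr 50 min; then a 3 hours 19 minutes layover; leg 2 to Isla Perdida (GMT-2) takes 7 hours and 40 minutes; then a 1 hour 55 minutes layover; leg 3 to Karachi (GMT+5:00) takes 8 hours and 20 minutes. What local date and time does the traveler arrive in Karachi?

3:30 AM on Aug 15

Convert departure to UTC: 1:26 PM + 7:00 = 8:26 PM UTC on Aug 13.
Add 4 hours and 50 minutes leg 1 → 1:16 AM UTC (Aug 14).
Add 3 hours and 19 minutes layover in Cordova Station → 4:35 AM UTC.
Add 7 hours 40 minutes leg 2 → 12:15 PM UTC.
Add 1 hour and 55 minutes layover in Isla Perdida → 2:10 PM UTC.
Add 8 hours 20 minutes leg 3 → 10:30 PM UTC.
Karachi is UTC+5:00, so local arrival = 10:30 PM + 5:00 = 3:30 AM on Aug 15.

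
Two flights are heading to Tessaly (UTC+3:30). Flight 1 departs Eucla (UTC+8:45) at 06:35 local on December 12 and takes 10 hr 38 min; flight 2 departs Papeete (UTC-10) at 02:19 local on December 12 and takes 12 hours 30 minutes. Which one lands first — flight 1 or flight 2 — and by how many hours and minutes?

Flight 1 in UTC: 06:35 − 8:45 = 21:50 on Dec 11.
+10 hours and 38 minutes → arrive 08:28 UTC on Dec 12.
Flight 2 in UTC: 02:19 + 10:00 = 12:19 on Dec 12.
+12 hours and 30 minutes → arrive 00:49 UTC on Dec 13.
Flight 1 lands earlier by 16 hours 21 minutes.

the first, by 16 hours 21 minutes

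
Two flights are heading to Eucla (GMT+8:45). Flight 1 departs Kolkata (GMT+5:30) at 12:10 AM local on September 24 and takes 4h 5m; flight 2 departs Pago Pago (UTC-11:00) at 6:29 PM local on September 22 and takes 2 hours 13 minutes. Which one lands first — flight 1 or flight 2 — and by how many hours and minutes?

the second, by 15 hours 3 minutes

Flight 1 in UTC: 12:10 AM − 5:30 = 6:40 PM on Sep 23.
+4 hours 5 minutes → arrive 10:45 PM UTC on Sep 23.
Flight 2 in UTC: 6:29 PM + 11:00 = 5:29 AM on Sep 23.
+2 hours and 13 minutes → arrive 7:42 AM UTC on Sep 23.
Flight 2 lands earlier by 15 hours 3 minutes.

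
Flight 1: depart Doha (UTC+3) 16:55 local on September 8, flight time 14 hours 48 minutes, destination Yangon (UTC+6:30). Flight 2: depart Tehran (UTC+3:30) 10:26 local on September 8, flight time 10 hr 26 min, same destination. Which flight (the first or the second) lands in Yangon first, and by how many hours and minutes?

the second, by 11 hours 21 minutes

Flight 1 in UTC: 16:55 − 3:00 = 13:55 on Sep 8.
+14 hours and 48 minutes → arrive 04:43 UTC on Sep 9.
Flight 2 in UTC: 10:26 − 3:30 = 06:56 on Sep 8.
+10 hours 26 minutes → arrive 17:22 UTC on Sep 8.
Flight 2 lands earlier by 11 hours 21 minutes.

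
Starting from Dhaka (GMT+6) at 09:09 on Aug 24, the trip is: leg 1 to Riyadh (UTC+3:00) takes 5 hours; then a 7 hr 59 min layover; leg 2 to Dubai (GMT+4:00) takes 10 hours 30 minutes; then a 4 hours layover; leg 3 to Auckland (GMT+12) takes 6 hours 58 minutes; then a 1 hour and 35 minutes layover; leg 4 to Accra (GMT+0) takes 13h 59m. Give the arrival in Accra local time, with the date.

Convert departure to UTC: 09:09 − 6:00 = 03:09 UTC on Aug 24.
Add 5 hours leg 1 → 08:09 UTC.
Add 7 hours and 59 minutes layover in Riyadh → 16:08 UTC.
Add 10 hours 30 minutes leg 2 → 02:38 UTC (Aug 25).
Add 4 hours layover in Dubai → 06:38 UTC.
Add 6 hours and 58 minutes leg 3 → 13:36 UTC.
Add 1 hour 35 minutes layover in Auckland → 15:11 UTC.
Add 13 hours 59 minutes leg 4 → 05:10 UTC (Aug 26).
Accra is UTC+0, so local arrival is the same: 05:10 on Aug 26.

05:10 on August 26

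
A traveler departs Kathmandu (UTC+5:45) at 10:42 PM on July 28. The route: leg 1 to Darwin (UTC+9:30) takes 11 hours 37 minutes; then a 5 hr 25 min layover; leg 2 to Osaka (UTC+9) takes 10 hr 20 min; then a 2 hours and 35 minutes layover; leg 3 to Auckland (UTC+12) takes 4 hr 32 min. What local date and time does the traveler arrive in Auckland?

Convert departure to UTC: 10:42 PM − 5:45 = 4:57 PM UTC on Jul 28.
Add 11 hours 37 minutes leg 1 → 4:34 AM UTC (Jul 29).
Add 5 hours and 25 minutes layover in Darwin → 9:59 AM UTC.
Add 10 hours and 20 minutes leg 2 → 8:19 PM UTC.
Add 2 hours and 35 minutes layover in Osaka → 10:54 PM UTC.
Add 4 hours and 32 minutes leg 3 → 3:26 AM UTC (Jul 30).
Auckland is UTC+12:00, so local arrival = 3:26 AM + 12:00 = 3:26 PM on Jul 30.

3:26 PM on July 30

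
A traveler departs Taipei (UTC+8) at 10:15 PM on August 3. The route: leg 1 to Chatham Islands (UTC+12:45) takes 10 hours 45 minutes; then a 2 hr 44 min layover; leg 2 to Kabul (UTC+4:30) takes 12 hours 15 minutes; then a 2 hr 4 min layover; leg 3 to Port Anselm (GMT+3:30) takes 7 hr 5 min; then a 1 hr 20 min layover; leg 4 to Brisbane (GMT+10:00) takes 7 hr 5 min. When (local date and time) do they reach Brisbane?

Convert departure to UTC: 10:15 PM − 8:00 = 2:15 PM UTC on Aug 3.
Add 10 hours 45 minutes leg 1 → 1:00 AM UTC (Aug 4).
Add 2 hours 44 minutes layover in Chatham Islands → 3:44 AM UTC.
Add 12 hours 15 minutes leg 2 → 3:59 PM UTC.
Add 2 hours 4 minutes layover in Kabul → 6:03 PM UTC.
Add 7 hours and 5 minutes leg 3 → 1:08 AM UTC (Aug 5).
Add 1 hour and 20 minutes layover in Port Anselm → 2:28 AM UTC.
Add 7 hours 5 minutes leg 4 → 9:33 AM UTC.
Brisbane is UTC+10:00, so local arrival = 9:33 AM + 10:00 = 7:33 PM on Aug 5.

7:33 PM on August 5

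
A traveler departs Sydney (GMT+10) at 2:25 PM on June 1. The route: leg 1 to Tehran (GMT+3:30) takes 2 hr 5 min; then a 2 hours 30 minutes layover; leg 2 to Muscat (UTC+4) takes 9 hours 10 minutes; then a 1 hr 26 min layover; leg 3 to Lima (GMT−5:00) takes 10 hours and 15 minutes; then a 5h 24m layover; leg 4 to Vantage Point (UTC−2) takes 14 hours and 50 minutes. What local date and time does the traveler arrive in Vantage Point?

12:05 AM on Jun 3

Convert departure to UTC: 2:25 PM − 10:00 = 4:25 AM UTC on Jun 1.
Add 2 hours 5 minutes leg 1 → 6:30 AM UTC.
Add 2 hours 30 minutes layover in Tehran → 9:00 AM UTC.
Add 9 hours 10 minutes leg 2 → 6:10 PM UTC.
Add 1 hour 26 minutes layover in Muscat → 7:36 PM UTC.
Add 10 hours 15 minutes leg 3 → 5:51 AM UTC (Jun 2).
Add 5 hours and 24 minutes layover in Lima → 11:15 AM UTC.
Add 14 hours 50 minutes leg 4 → 2:05 AM UTC (Jun 3).
Vantage Point is UTC−2:00, so local arrival = 2:05 AM − 2:00 = 12:05 AM on Jun 3.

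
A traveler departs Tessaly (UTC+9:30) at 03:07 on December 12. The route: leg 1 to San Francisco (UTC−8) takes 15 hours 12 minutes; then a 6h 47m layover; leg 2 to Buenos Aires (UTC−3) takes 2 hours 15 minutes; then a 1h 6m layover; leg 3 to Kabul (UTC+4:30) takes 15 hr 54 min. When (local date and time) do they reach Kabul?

Convert departure to UTC: 03:07 − 9:30 = 17:37 UTC on Dec 11.
Add 15 hours and 12 minutes leg 1 → 08:49 UTC (Dec 12).
Add 6 hours and 47 minutes layover in San Francisco → 15:36 UTC.
Add 2 hours 15 minutes leg 2 → 17:51 UTC.
Add 1 hour 6 minutes layover in Buenos Aires → 18:57 UTC.
Add 15 hours 54 minutes leg 3 → 10:51 UTC (Dec 13).
Kabul is UTC+4:30, so local arrival = 10:51 + 4:30 = 15:21 on Dec 13.

15:21 on Dec 13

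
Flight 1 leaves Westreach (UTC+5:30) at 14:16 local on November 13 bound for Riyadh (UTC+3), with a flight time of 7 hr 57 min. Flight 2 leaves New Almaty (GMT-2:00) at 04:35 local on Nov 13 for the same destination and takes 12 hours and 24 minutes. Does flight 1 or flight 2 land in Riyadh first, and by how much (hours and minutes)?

the first, by 2 hours 16 minutes

Flight 1 in UTC: 14:16 − 5:30 = 08:46 on Nov 13.
+7 hours 57 minutes → arrive 16:43 UTC on Nov 13.
Flight 2 in UTC: 04:35 + 2:00 = 06:35 on Nov 13.
+12 hours 24 minutes → arrive 18:59 UTC on Nov 13.
Flight 1 lands earlier by 2 hours 16 minutes.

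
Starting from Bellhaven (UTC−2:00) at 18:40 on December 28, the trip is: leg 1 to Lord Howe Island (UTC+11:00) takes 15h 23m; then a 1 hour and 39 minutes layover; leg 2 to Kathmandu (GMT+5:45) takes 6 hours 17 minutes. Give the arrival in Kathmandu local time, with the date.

Convert departure to UTC: 18:40 + 2:00 = 20:40 UTC on Dec 28.
Add 15 hours and 23 minutes leg 1 → 12:03 UTC (Dec 29).
Add 1 hour and 39 minutes layover in Lord Howe Island → 13:42 UTC.
Add 6 hours 17 minutes leg 2 → 19:59 UTC.
Kathmandu is UTC+5:45, so local arrival = 19:59 + 5:45 = 01:44 on Dec 30.

01:44 on December 30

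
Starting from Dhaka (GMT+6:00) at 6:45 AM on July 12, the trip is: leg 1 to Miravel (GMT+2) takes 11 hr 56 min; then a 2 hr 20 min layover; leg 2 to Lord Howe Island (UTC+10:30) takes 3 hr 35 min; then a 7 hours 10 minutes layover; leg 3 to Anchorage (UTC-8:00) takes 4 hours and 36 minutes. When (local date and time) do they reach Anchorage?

Convert departure to UTC: 6:45 AM − 6:00 = 12:45 AM UTC on Jul 12.
Add 11 hours and 56 minutes leg 1 → 12:41 PM UTC.
Add 2 hours and 20 minutes layover in Miravel → 3:01 PM UTC.
Add 3 hours 35 minutes leg 2 → 6:36 PM UTC.
Add 7 hours 10 minutes layover in Lord Howe Island → 1:46 AM UTC (Jul 13).
Add 4 hours and 36 minutes leg 3 → 6:22 AM UTC.
Anchorage is UTC−8:00, so local arrival = 6:22 AM − 8:00 = 10:22 PM on Jul 12.

10:22 PM on July 12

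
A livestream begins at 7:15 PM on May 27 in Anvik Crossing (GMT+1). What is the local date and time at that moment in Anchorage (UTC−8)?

10:15 AM on May 27

In UTC: 7:15 PM − 1:00 = 6:15 PM on May 27.
Anchorage is UTC−8:00: 6:15 PM − 8:00 = 10:15 AM on May 27.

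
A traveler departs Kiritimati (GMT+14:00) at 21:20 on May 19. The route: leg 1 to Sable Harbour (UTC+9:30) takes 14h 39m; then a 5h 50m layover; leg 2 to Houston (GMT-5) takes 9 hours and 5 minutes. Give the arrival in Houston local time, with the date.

Convert departure to UTC: 21:20 − 14:00 = 07:20 UTC on May 19.
Add 14 hours and 39 minutes leg 1 → 21:59 UTC.
Add 5 hours 50 minutes layover in Sable Harbour → 03:49 UTC (May 20).
Add 9 hours 5 minutes leg 2 → 12:54 UTC.
Houston is UTC−5:00, so local arrival = 12:54 − 5:00 = 07:54 on May 20.

07:54 on May 20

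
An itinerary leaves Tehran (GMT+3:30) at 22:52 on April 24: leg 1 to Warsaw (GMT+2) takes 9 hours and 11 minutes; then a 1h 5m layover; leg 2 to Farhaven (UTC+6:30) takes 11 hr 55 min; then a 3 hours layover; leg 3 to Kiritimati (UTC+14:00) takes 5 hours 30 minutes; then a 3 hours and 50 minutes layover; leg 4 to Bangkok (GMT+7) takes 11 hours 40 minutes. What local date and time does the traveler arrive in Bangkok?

00:33 on April 27

Convert departure to UTC: 22:52 − 3:30 = 19:22 UTC on Apr 24.
Add 9 hours and 11 minutes leg 1 → 04:33 UTC (Apr 25).
Add 1 hour and 5 minutes layover in Warsaw → 05:38 UTC.
Add 11 hours 55 minutes leg 2 → 17:33 UTC.
Add 3 hours layover in Farhaven → 20:33 UTC.
Add 5 hours 30 minutes leg 3 → 02:03 UTC (Apr 26).
Add 3 hours and 50 minutes layover in Kiritimati → 05:53 UTC.
Add 11 hours 40 minutes leg 4 → 17:33 UTC.
Bangkok is UTC+7:00, so local arrival = 17:33 + 7:00 = 00:33 on Apr 27.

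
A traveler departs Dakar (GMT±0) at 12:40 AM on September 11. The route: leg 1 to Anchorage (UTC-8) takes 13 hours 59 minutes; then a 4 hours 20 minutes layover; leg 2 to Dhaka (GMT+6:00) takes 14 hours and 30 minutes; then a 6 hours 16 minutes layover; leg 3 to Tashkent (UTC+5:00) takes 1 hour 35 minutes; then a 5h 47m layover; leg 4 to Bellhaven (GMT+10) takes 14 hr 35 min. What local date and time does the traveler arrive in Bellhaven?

Dakar is at UTC+0, so departure is already 12:40 AM UTC on Sep 11.
Add 13 hours and 59 minutes leg 1 → 2:39 PM UTC.
Add 4 hours 20 minutes layover in Anchorage → 6:59 PM UTC.
Add 14 hours and 30 minutes leg 2 → 9:29 AM UTC (Sep 12).
Add 6 hours 16 minutes layover in Dhaka → 3:45 PM UTC.
Add 1 hour and 35 minutes leg 3 → 5:20 PM UTC.
Add 5 hours 47 minutes layover in Tashkent → 11:07 PM UTC.
Add 14 hours 35 minutes leg 4 → 1:42 PM UTC (Sep 13).
Bellhaven is UTC+10:00, so local arrival = 1:42 PM + 10:00 = 11:42 PM on Sep 13.

11:42 PM on September 13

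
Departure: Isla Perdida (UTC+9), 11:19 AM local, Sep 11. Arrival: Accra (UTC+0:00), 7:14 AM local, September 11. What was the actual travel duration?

4 hours 55 minutes

Accra is 9:00 behind Isla Perdida.
Clock-face elapsed time (ignoring zones) is −4 hours 5 minutes.
Actual elapsed = −4 hours 5 minutes + 9:00 = 4 hours 55 minutes.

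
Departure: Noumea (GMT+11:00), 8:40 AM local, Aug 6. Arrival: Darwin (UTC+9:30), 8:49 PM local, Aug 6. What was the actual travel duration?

Departure in UTC: 8:40 AM − 11:00 = 9:40 PM on Aug 5.
Arrival in UTC: 8:49 PM − 9:30 = 11:19 AM on Aug 6.
Elapsed = 11:19 AM − 9:40 PM (+1 day) = 13 hours 39 minutes.

13 hours 39 minutes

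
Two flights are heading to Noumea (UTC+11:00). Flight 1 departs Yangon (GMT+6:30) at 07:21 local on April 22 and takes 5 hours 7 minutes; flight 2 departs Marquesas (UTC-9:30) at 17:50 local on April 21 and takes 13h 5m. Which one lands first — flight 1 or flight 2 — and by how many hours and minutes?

Flight 1 in UTC: 07:21 − 6:30 = 00:51 on Apr 22.
+5 hours 7 minutes → arrive 05:58 UTC on Apr 22.
Flight 2 in UTC: 17:50 + 9:30 = 03:20 on Apr 22.
+13 hours and 5 minutes → arrive 16:25 UTC on Apr 22.
Flight 1 lands earlier by 10 hours 27 minutes.

the first, by 10 hours 27 minutes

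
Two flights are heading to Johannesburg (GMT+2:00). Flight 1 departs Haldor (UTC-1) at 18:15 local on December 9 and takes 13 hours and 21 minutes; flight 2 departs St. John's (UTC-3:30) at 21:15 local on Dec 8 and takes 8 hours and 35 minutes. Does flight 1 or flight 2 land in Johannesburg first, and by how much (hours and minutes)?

the second, by 23 hours 16 minutes

Flight 1 in UTC: 18:15 + 1:00 = 19:15 on Dec 9.
+13 hours and 21 minutes → arrive 08:36 UTC on Dec 10.
Flight 2 in UTC: 21:15 + 3:30 = 00:45 on Dec 9.
+8 hours and 35 minutes → arrive 09:20 UTC on Dec 9.
Flight 2 lands earlier by 23 hours 16 minutes.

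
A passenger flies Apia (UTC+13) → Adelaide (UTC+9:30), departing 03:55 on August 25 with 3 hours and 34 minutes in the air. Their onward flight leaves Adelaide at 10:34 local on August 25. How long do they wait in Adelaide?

6 hours 35 minutes

Convert departure to UTC: 03:55 − 13:00 = 14:55 UTC on Aug 24.
Add 3 hours and 34 minutes flight time → 18:29 UTC.
Adelaide is UTC+9:30, so local arrival = 18:29 + 9:30 = 03:59 on Aug 25.
Layover = 10:34 − 03:59 = 6 hours 35 minutes.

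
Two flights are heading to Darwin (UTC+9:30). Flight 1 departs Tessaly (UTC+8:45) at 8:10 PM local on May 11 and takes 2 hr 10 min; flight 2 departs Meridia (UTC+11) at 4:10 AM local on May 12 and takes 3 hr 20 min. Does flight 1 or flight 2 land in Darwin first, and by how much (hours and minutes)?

Flight 1 in UTC: 8:10 PM − 8:45 = 11:25 AM on May 11.
+2 hours and 10 minutes → arrive 1:35 PM UTC on May 11.
Flight 2 in UTC: 4:10 AM − 11:00 = 5:10 PM on May 11.
+3 hours 20 minutes → arrive 8:30 PM UTC on May 11.
Flight 1 lands earlier by 6 hours 55 minutes.

the first, by 6 hours 55 minutes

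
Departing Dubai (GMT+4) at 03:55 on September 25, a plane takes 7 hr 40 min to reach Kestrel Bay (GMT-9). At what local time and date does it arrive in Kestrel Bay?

Convert departure to UTC: 03:55 − 4:00 = 23:55 UTC on Sep 24.
Add 7 hours 40 minutes travel time → 07:35 UTC (Sep 25).
Kestrel Bay is UTC−9:00, so local arrival = 07:35 − 9:00 = 22:35 on Sep 24.

22:35 on Sep 24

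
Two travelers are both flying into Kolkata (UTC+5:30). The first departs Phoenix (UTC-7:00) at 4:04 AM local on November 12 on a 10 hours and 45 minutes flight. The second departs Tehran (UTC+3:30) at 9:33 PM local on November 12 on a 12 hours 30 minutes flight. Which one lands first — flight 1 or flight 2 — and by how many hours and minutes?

Flight 1 in UTC: 4:04 AM + 7:00 = 11:04 AM on Nov 12.
+10 hours 45 minutes → arrive 9:49 PM UTC on Nov 12.
Flight 2 in UTC: 9:33 PM − 3:30 = 6:03 PM on Nov 12.
+12 hours 30 minutes → arrive 6:33 AM UTC on Nov 13.
Flight 1 lands earlier by 8 hours 44 minutes.

the first, by 8 hours 44 minutes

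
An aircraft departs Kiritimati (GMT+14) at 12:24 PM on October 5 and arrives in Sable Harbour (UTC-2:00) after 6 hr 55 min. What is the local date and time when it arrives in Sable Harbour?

3:19 AM on Oct 5

Sable Harbour is 16:00 behind Kiritimati.
After 6 hours 55 minutes it is 7:19 PM in Kiritimati.
Shift by the zone difference: 7:19 PM − 16:00 = 3:19 AM on Oct 5 in Sable Harbour.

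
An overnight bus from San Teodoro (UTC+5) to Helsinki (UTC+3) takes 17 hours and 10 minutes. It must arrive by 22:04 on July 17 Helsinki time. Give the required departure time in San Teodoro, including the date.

06:54 on July 17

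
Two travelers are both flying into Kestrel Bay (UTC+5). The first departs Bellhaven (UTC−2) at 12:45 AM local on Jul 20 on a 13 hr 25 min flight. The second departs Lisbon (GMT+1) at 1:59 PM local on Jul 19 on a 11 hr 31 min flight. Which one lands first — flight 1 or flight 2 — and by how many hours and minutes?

the second, by 15 hours 40 minutes

Flight 1 in UTC: 12:45 AM + 2:00 = 2:45 AM on Jul 20.
+13 hours 25 minutes → arrive 4:10 PM UTC on Jul 20.
Flight 2 in UTC: 1:59 PM − 1:00 = 12:59 PM on Jul 19.
+11 hours 31 minutes → arrive 12:30 AM UTC on Jul 20.
Flight 2 lands earlier by 15 hours 40 minutes.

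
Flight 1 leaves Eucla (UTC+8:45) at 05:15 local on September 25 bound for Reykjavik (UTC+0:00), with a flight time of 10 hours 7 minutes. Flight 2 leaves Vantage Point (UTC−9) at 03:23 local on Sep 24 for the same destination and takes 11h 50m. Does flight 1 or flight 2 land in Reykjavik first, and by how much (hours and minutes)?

Flight 1 in UTC: 05:15 − 8:45 = 20:30 on Sep 24.
+10 hours 7 minutes → arrive 06:37 UTC on Sep 25.
Flight 2 in UTC: 03:23 + 9:00 = 12:23 on Sep 24.
+11 hours 50 minutes → arrive 00:13 UTC on Sep 25.
Flight 2 lands earlier by 6 hours 24 minutes.

the second, by 6 hours 24 minutes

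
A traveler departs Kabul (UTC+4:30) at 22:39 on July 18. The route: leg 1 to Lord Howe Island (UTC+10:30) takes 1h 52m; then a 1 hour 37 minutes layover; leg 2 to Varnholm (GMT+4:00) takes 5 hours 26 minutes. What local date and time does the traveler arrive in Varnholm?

07:04 on July 19

Convert departure to UTC: 22:39 − 4:30 = 18:09 UTC on Jul 18.
Add 1 hour and 52 minutes leg 1 → 20:01 UTC.
Add 1 hour and 37 minutes layover in Lord Howe Island → 21:38 UTC.
Add 5 hours and 26 minutes leg 2 → 03:04 UTC (Jul 19).
Varnholm is UTC+4:00, so local arrival = 03:04 + 4:00 = 07:04 on Jul 19.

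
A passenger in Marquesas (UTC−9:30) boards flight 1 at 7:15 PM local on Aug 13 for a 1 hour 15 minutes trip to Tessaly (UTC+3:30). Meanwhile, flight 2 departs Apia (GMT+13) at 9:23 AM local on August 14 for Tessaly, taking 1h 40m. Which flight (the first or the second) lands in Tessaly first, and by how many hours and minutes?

the second, by 7 hours 57 minutes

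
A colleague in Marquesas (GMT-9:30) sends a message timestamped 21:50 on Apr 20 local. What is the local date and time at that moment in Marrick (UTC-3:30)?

03:50 on April 21

In UTC: 21:50 + 9:30 = 07:20 on Apr 21.
Marrick is UTC−3:30: 07:20 − 3:30 = 03:50 on Apr 21.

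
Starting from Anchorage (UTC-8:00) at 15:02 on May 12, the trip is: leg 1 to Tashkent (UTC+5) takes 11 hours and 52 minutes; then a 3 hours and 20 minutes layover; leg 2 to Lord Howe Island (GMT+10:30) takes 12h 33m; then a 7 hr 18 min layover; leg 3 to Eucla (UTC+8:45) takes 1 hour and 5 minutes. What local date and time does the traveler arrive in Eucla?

19:55 on May 14

Convert departure to UTC: 15:02 + 8:00 = 23:02 UTC on May 12.
Add 11 hours 52 minutes leg 1 → 10:54 UTC (May 13).
Add 3 hours 20 minutes layover in Tashkent → 14:14 UTC.
Add 12 hours and 33 minutes leg 2 → 02:47 UTC (May 14).
Add 7 hours 18 minutes layover in Lord Howe Island → 10:05 UTC.
Add 1 hour 5 minutes leg 3 → 11:10 UTC.
Eucla is UTC+8:45, so local arrival = 11:10 + 8:45 = 19:55 on May 14.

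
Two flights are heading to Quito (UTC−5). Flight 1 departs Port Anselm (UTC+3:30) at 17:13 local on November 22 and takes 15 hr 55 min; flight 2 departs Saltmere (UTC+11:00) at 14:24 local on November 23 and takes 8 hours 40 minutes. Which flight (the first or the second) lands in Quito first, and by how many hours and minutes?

Flight 1 in UTC: 17:13 − 3:30 = 13:43 on Nov 22.
+15 hours 55 minutes → arrive 05:38 UTC on Nov 23.
Flight 2 in UTC: 14:24 − 11:00 = 03:24 on Nov 23.
+8 hours 40 minutes → arrive 12:04 UTC on Nov 23.
Flight 1 lands earlier by 6 hours 26 minutes.

the first, by 6 hours 26 minutes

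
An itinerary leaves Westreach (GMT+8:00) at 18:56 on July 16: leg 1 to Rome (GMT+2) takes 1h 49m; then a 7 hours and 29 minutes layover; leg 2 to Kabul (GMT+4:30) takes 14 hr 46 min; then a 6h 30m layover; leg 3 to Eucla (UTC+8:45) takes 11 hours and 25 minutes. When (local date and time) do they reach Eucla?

Convert departure to UTC: 18:56 − 8:00 = 10:56 UTC on Jul 16.
Add 1 hour 49 minutes leg 1 → 12:45 UTC.
Add 7 hours and 29 minutes layover in Rome → 20:14 UTC.
Add 14 hours and 46 minutes leg 2 → 11:00 UTC (Jul 17).
Add 6 hours 30 minutes layover in Kabul → 17:30 UTC.
Add 11 hours 25 minutes leg 3 → 04:55 UTC (Jul 18).
Eucla is UTC+8:45, so local arrival = 04:55 + 8:45 = 13:40 on Jul 18.

13:40 on July 18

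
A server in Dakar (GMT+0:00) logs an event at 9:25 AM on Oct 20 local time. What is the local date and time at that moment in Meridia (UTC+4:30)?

Dakar is UTC+0 so that is 9:25 AM UTC.
Meridia is UTC+4:30: 9:25 AM + 4:30 = 1:55 PM on Oct 20.

1:55 PM on October 20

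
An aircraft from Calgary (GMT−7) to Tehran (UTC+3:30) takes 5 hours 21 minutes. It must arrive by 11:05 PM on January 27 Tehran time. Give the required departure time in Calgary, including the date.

7:14 AM on January 27

Target arrival in UTC: 11:05 PM − 3:30 = 7:35 PM on Jan 27.
Subtract 5 hours and 21 minutes → departure 2:14 PM UTC on Jan 27.
Calgary is UTC−7:00: 2:14 PM − 7:00 = 7:14 AM on Jan 27.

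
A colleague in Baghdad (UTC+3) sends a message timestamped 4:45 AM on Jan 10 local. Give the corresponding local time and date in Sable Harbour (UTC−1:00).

In UTC: 4:45 AM − 3:00 = 1:45 AM on Jan 10.
Sable Harbour is UTC−1:00: 1:45 AM − 1:00 = 12:45 AM on Jan 10.

12:45 AM on January 10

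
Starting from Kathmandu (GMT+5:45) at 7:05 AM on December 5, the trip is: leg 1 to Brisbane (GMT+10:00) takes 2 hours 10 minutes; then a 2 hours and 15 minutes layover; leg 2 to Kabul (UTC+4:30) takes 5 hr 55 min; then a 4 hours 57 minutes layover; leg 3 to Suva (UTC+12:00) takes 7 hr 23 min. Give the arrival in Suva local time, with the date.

12:00 PM on Dec 6

Convert departure to UTC: 7:05 AM − 5:45 = 1:20 AM UTC on Dec 5.
Add 2 hours 10 minutes leg 1 → 3:30 AM UTC.
Add 2 hours 15 minutes layover in Brisbane → 5:45 AM UTC.
Add 5 hours and 55 minutes leg 2 → 11:40 AM UTC.
Add 4 hours and 57 minutes layover in Kabul → 4:37 PM UTC.
Add 7 hours 23 minutes leg 3 → 12:00 AM UTC (Dec 6).
Suva is UTC+12:00, so local arrival = 12:00 AM + 12:00 = 12:00 PM on Dec 6.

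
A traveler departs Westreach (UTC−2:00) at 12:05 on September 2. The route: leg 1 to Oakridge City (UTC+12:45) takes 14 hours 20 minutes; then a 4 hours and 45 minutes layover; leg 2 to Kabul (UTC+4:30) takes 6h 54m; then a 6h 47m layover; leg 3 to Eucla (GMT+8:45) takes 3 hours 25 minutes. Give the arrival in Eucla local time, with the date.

Convert departure to UTC: 12:05 + 2:00 = 14:05 UTC on Sep 2.
Add 14 hours and 20 minutes leg 1 → 04:25 UTC (Sep 3).
Add 4 hours and 45 minutes layover in Oakridge City → 09:10 UTC.
Add 6 hours 54 minutes leg 2 → 16:04 UTC.
Add 6 hours and 47 minutes layover in Kabul → 22:51 UTC.
Add 3 hours 25 minutes leg 3 → 02:16 UTC (Sep 4).
Eucla is UTC+8:45, so local arrival = 02:16 + 8:45 = 11:01 on Sep 4.

11:01 on September 4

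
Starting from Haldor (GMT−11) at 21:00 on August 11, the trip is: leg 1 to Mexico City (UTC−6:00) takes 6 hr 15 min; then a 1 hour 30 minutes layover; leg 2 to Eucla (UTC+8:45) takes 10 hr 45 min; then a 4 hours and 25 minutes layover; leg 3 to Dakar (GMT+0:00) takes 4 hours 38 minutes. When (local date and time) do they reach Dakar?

Convert departure to UTC: 21:00 + 11:00 = 08:00 UTC on Aug 12.
Add 6 hours and 15 minutes leg 1 → 14:15 UTC.
Add 1 hour and 30 minutes layover in Mexico City → 15:45 UTC.
Add 10 hours and 45 minutes leg 2 → 02:30 UTC (Aug 13).
Add 4 hours 25 minutes layover in Eucla → 06:55 UTC.
Add 4 hours 38 minutes leg 3 → 11:33 UTC.
Dakar is UTC+0, so local arrival is the same: 11:33 on Aug 13.

11:33 on August 13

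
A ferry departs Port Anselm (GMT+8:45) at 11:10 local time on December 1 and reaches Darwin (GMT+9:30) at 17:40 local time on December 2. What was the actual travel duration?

29 hours 45 minutes

Departure in UTC: 11:10 − 8:45 = 02:25 on Dec 1.
Arrival in UTC: 17:40 − 9:30 = 08:10 on Dec 2.
Elapsed = 08:10 − 02:25 (+1 day) = 29 hours 45 minutes.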